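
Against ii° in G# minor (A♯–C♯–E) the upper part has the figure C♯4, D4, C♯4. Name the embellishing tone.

D4 is a neighbor tone.

The harmony at that moment is A♯ diminished triad (A♯, C♯, E); D4 is not a chord tone.
It is approached by step up from C♯4 and left by step down to C♯4.
Step away and step back to the same note — a neighbor tone (upper neighbor).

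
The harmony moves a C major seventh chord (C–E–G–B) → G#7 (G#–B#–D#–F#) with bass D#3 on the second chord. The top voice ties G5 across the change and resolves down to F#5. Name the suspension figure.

At the second chord the bass is D#3. The suspended G5 lies a fourth above the bass; after resolving down by step to F#5, the interval above the bass becomes a third.
Suspension figures are named by those two intervals: 4–3.

4–3 suspension.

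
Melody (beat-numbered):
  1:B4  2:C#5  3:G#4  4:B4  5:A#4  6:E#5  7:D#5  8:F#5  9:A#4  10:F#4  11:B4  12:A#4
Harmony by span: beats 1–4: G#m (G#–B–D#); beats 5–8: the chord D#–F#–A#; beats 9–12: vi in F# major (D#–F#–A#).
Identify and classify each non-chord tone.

The harmony at that moment is G# minor triad (G#, B, D#); C#5 is not a chord tone.
It is approached by step up from B4 and left by leap down to G#4.
Step in, leap out — an escape tone.
The harmony at that moment is D# minor triad (D#, F#, A#); E#5 is not a chord tone.
It is approached by leap up from A#4 and left by step down to D#5.
Leap in, step out — an appoggiatura.
The harmony at that moment is D# minor triad (D#, F#, A#); B4 is not a chord tone.
It is approached by leap up from F#4 and left by step down to A#4.
Leap in, step out — an appoggiatura.

C#5 (beat 2) — escape tone; E#5 (beat 6) — appoggiatura; B4 (beat 11) — appoggiatura.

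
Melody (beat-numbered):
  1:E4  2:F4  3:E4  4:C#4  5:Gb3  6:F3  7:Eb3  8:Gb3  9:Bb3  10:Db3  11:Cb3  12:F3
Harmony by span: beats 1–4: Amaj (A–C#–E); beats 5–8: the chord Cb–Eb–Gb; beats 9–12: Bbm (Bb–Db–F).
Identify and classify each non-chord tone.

F4 (beat 2) — neighbor tone; F3 (beat 6) — passing tone; Cb3 (beat 11) — escape tone.

The harmony at that moment is A major triad (A, C#, E); F4 is not a chord tone.
It is approached by step up from E4 and left by step down to E4.
Step away and step back to the same note — a neighbor tone (upper neighbor).
The harmony at that moment is Cb major triad (Cb, Eb, Gb); F3 is not a chord tone.
It is approached by step down from Gb3 and left by step down to Eb3.
Step in, step out in the same direction — a passing tone.
The harmony at that moment is Bb minor triad (Bb, Db, F); Cb3 is not a chord tone.
It is approached by step down from Db3 and left by leap up to F3.
Step in, leap out — an escape tone.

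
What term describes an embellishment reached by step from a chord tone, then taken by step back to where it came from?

Approach: by step. Departure: by step in the opposite direction, back to the starting pitch.
Stepwise on both sides but reversing to return to the same chord tone — a neighbor tone. (Had it continued onward in the same direction it would be a passing tone instead.)

Neighbor tone.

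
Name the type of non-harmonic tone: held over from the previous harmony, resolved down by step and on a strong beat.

Suspension.

Approach: by preparation — the pitch is first a chord tone, then held (tied or repeated) while the harmony changes under it. Departure: down by step. Metric position: strong.
A prepared dissonance that resolves downward by step — a suspension. (The same figure resolving upward would be a retardation.)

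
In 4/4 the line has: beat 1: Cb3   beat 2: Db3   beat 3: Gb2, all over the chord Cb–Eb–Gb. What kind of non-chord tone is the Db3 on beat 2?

The harmony at that moment is Cb major triad (Cb, Eb, Gb); Db3 is not a chord tone.
It is approached by step up from Cb3 and left by leap down to Gb2.
Step in, leap out, on a weak beat — an escape tone.

Escape tone.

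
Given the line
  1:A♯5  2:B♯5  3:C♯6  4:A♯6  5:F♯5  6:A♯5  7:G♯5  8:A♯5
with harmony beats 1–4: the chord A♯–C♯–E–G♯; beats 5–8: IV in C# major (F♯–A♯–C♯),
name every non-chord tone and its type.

B♯5 (beat 2) — passing tone; G♯5 (beat 7) — neighbor tone.

The harmony at that moment is A♯ half-diminished seventh chord (A♯, C♯, E, G♯); B♯5 is not a chord tone.
It is approached by step up from A♯5 and left by step up to C♯6.
Step in, step out in the same direction — a passing tone.
The harmony at that moment is F♯ major triad (F♯, A♯, C♯); G♯5 is not a chord tone.
It is approached by step down from A♯5 and left by step up to A♯5.
Step away and step back to the same note — a neighbor tone (lower neighbor).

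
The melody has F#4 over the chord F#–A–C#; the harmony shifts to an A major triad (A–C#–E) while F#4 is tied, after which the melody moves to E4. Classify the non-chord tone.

The harmony at that moment is A major triad (A, C#, E); F#4 is not a chord tone.
It is held over (the same pitch as the preceding F#4) and left by step down to E4.
Held over from the previous chord and resolving down by step — a suspension.

F#4 is a suspension.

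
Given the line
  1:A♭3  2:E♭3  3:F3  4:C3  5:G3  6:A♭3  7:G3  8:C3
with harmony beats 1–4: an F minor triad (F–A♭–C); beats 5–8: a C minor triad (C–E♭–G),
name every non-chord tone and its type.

E♭3 (beat 2) — appoggiatura; A♭3 (beat 6) — neighbor tone.

The harmony at that moment is F minor triad (F, A♭, C); E♭3 is not a chord tone.
It is approached by leap down from A♭3 and left by step up to F3.
Leap in, step out — an appoggiatura.
The harmony at that moment is C minor triad (C, E♭, G); A♭3 is not a chord tone.
It is approached by step up from G3 and left by step down to G3.
Step away and step back to the same note — a neighbor tone (upper neighbor).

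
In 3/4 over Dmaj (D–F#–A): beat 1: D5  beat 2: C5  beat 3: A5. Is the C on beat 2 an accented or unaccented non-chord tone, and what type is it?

The harmony at that moment is D major triad (D, F#, A); C5 is not a chord tone.
It is approached by step down from D5 and left by leap up to A5.
Step in, leap out — an escape tone.
It falls on a weak beat, so it is unaccented.

Unaccented escape tone.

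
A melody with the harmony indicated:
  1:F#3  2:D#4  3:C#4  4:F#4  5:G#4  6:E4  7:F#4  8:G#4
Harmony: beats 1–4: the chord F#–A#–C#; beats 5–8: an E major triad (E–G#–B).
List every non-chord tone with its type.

D#4 (beat 2) — appoggiatura; F#4 (beat 7) — passing tone.

The harmony at that moment is F# major triad (F#, A#, C#); D#4 is not a chord tone.
It is approached by leap up from F#3 and left by step down to C#4.
Leap in, step out — an appoggiatura.
The harmony at that moment is E major triad (E, G#, B); F#4 is not a chord tone.
It is approached by step up from E4 and left by step up to G#4.
Step in, step out in the same direction — a passing tone.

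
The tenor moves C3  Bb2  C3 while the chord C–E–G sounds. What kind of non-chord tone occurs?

Bb2 is a neighbor tone.

The harmony at that moment is C major triad (C, E, G); Bb2 is not a chord tone.
It is approached by step down from C3 and left by step up to C3.
Step away and step back to the same note — a neighbor tone (lower neighbor).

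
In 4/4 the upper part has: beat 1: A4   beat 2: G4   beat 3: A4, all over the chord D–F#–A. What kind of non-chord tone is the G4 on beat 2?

The harmony at that moment is D major triad (D, F#, A); G4 is not a chord tone.
It is approached by step down from A4 and left by step up to A4.
Step away and step back to the same note — a neighbor tone (lower neighbor).

Lower neighbor tone.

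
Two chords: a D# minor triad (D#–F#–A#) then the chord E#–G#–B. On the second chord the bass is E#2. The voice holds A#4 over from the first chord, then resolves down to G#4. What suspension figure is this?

At the second chord the bass is E#2. The suspended A#4 lies a fourth above the bass; after resolving down by step to G#4, the interval above the bass becomes a third.
Suspension figures are named by those two intervals: 4–3.

4–3 suspension.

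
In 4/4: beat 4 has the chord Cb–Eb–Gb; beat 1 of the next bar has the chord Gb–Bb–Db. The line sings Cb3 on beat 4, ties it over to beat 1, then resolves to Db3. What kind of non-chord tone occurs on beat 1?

Retardation.

The harmony at that moment is Gb major triad (Gb, Bb, Db); Cb3 is not a chord tone.
It is held over (the same pitch as the preceding Cb3) and left by step up to Db3.
Held over from the previous chord and resolving up by step — a retardation.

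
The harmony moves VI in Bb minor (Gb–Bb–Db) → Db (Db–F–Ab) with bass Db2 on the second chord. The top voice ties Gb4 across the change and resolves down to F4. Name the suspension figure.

At the second chord the bass is Db2. The suspended Gb4 lies a fourth above the bass; after resolving down by step to F4, the interval above the bass becomes a third.
Suspension figures are named by those two intervals: 4–3.

4–3 suspension.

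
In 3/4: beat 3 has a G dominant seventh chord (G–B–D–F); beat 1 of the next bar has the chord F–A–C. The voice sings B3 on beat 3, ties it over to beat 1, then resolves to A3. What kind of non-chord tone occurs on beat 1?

The harmony at that moment is F major triad (F, A, C); B3 is not a chord tone.
It is held over (the same pitch as the preceding B3) and left by step down to A3.
Held over from the previous chord and resolving down by step — a suspension.

Suspension.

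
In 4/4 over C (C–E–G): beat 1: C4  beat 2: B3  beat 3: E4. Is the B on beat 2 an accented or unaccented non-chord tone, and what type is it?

Unaccented escape tone.

The harmony at that moment is C major triad (C, E, G); B3 is not a chord tone.
It is approached by step down from C4 and left by leap up to E4.
Step in, leap out — an escape tone.
It falls on a weak beat, so it is unaccented.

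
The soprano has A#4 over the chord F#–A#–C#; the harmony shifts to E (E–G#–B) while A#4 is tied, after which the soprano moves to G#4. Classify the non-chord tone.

A#4 is a suspension.

The harmony at that moment is E major triad (E, G#, B); A#4 is not a chord tone.
It is held over (the same pitch as the preceding A#4) and left by step down to G#4.
Held over from the previous chord and resolving down by step — a suspension.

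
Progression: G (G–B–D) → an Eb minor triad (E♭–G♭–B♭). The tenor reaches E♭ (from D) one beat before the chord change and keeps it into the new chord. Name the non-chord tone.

The harmony at that moment is G major triad (G, B, D); E♭ is not a chord tone.
It is approached by step up from D and then sustained as the same pitch into the next harmony.
Arriving early and becoming a chord tone when the harmony changes — an anticipation.

E♭ is an anticipation.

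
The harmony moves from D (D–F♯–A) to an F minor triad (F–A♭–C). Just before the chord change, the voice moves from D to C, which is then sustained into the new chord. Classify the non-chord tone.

The harmony at that moment is D major triad (D, F♯, A); C is not a chord tone.
It is approached by step down from D and then sustained as the same pitch into the next harmony.
Arriving early and becoming a chord tone when the harmony changes — an anticipation.

C is an anticipation.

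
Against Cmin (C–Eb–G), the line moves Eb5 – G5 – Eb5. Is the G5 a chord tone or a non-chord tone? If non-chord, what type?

C minor triad contains C, Eb, G; G is the fifth, so it is a chord tone.

Chord tone (the fifth of C minor triad).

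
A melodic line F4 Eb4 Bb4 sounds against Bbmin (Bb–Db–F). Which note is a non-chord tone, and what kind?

Eb4 is an escape tone.

The harmony at that moment is Bb minor triad (Bb, Db, F); Eb4 is not a chord tone.
It is approached by step down from F4 and left by leap up to Bb4.
Step in, leap out — an escape tone.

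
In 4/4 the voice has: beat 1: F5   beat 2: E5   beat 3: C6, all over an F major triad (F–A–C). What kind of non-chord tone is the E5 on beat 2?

Escape tone.

The harmony at that moment is F major triad (F, A, C); E5 is not a chord tone.
It is approached by step down from F5 and left by leap up to C6.
Step in, leap out, on a weak beat — an escape tone.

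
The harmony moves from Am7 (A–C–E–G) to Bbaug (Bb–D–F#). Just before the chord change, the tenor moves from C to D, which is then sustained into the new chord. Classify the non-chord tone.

D is an anticipation.

The harmony at that moment is A minor seventh chord (A, C, E, G); D is not a chord tone.
It is approached by step up from C and then sustained as the same pitch into the next harmony.
Arriving early and becoming a chord tone when the harmony changes — an anticipation.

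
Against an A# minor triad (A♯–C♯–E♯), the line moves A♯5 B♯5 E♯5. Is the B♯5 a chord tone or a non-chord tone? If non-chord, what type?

Non-chord tone — an escape tone.

The harmony at that moment is A♯ minor triad (A♯, C♯, E♯); B♯5 is not a chord tone.
It is approached by step up from A♯5 and left by leap down to E♯5.
Step in, leap out — an escape tone.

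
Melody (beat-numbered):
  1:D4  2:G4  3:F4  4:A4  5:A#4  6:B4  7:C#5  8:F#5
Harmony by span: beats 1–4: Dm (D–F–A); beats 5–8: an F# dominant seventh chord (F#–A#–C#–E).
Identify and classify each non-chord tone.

The harmony at that moment is D minor triad (D, F, A); G4 is not a chord tone.
It is approached by leap up from D4 and left by step down to F4.
Leap in, step out — an appoggiatura.
The harmony at that moment is F# dominant seventh chord (F#, A#, C#, E); B4 is not a chord tone.
It is approached by step up from A#4 and left by step up to C#5.
Step in, step out in the same direction — a passing tone.

G4 (beat 2) — appoggiatura; B4 (beat 6) — passing tone.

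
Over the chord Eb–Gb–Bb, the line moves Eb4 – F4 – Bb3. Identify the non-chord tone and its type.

The harmony at that moment is Eb minor triad (Eb, Gb, Bb); F4 is not a chord tone.
It is approached by step up from Eb4 and left by leap down to Bb3.
Step in, leap out — an escape tone.

F4 is an escape tone.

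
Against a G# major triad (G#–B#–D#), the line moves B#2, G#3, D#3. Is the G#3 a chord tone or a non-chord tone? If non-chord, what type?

G# major triad contains G#, B#, D#; G# is the root, so it is a chord tone.

Chord tone (the root of G# major triad).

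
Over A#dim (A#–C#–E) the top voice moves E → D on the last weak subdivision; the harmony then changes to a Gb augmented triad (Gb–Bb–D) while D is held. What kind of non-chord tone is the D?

The harmony at that moment is A# diminished triad (A#, C#, E); D is not a chord tone.
It is approached by step down from E and then sustained as the same pitch into the next harmony.
Arriving early and becoming a chord tone when the harmony changes — an anticipation.

D is an anticipation.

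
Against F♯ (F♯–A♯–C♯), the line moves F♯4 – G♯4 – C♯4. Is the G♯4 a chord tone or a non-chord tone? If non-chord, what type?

The harmony at that moment is F♯ major triad (F♯, A♯, C♯); G♯4 is not a chord tone.
It is approached by step up from F♯4 and left by leap down to C♯4.
Step in, leap out — an escape tone.

Non-chord tone — an escape tone.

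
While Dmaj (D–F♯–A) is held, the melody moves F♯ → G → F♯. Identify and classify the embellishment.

The harmony at that moment is D major triad (D, F♯, A); G is not a chord tone.
It is approached by step up from F♯ and left by step down to F♯.
Step away and step back to the same note — a neighbor tone (upper neighbor).

G is a neighbor tone.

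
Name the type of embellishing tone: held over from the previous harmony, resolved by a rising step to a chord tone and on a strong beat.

Retardation.

Approach: by preparation — the pitch is first a chord tone, then held (tied or repeated) while the harmony changes under it. Departure: up by step. Metric position: strong.
A prepared dissonance that resolves upward by step — a retardation. (The same figure resolving downward would be a suspension.)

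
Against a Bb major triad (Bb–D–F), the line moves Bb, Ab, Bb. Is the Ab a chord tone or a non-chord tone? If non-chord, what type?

The harmony at that moment is Bb major triad (Bb, D, F); Ab is not a chord tone.
It is approached by step down from Bb and left by step up to Bb.
Step away and step back to the same note — a neighbor tone (lower neighbor).

Non-chord tone — a neighbor tone.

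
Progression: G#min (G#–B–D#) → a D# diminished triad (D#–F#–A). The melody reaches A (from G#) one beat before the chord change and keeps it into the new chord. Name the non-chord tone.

The harmony at that moment is G# minor triad (G#, B, D#); A is not a chord tone.
It is approached by step up from G# and then sustained as the same pitch into the next harmony.
Arriving early and becoming a chord tone when the harmony changes — an anticipation.

A is an anticipation.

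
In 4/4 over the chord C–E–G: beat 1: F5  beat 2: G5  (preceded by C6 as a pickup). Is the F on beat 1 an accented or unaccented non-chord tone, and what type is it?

Accented appoggiatura.

The harmony at that moment is C major triad (C, E, G); F5 is not a chord tone.
It is approached by leap down from C6 and left by step up to G5.
Leap in, step out — an appoggiatura.
It falls on the downbeat, so it is accented.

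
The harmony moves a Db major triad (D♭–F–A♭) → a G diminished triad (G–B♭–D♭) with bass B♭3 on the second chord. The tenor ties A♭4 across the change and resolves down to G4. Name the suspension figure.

At the second chord the bass is B♭3. The suspended A♭4 lies a seventh above the bass; after resolving down by step to G4, the interval above the bass becomes a sixth.
Suspension figures are named by those two intervals: 7–6.

7–6 suspension.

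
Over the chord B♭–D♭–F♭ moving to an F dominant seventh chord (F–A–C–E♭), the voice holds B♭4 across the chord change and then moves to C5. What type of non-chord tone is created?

B♭4 is a retardation.

The harmony at that moment is F dominant seventh chord (F, A, C, E♭); B♭4 is not a chord tone.
It is held over (the same pitch as the preceding B♭4) and left by step up to C5.
Held over from the previous chord and resolving up by step — a retardation.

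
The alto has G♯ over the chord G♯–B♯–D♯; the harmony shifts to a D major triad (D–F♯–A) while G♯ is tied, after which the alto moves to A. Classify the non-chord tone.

G♯ is a retardation.

The harmony at that moment is D major triad (D, F♯, A); G♯ is not a chord tone.
It is held over (the same pitch as the preceding G♯) and left by step up to A.
Held over from the previous chord and resolving up by step — a retardation.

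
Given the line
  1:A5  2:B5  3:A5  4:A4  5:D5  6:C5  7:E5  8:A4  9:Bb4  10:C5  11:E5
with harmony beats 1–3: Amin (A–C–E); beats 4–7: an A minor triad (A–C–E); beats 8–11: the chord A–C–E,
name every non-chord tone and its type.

B5 (beat 2) — neighbor tone; D5 (beat 5) — appoggiatura; Bb4 (beat 9) — passing tone.

The harmony at that moment is A minor triad (A, C, E); B5 is not a chord tone.
It is approached by step up from A5 and left by step down to A5.
Step away and step back to the same note — a neighbor tone (upper neighbor).
The harmony at that moment is A minor triad (A, C, E); D5 is not a chord tone.
It is approached by leap up from A4 and left by step down to C5.
Leap in, step out — an appoggiatura.
The harmony at that moment is A minor triad (A, C, E); Bb4 is not a chord tone.
It is approached by step up from A4 and left by step up to C5.
Step in, step out in the same direction — a passing tone.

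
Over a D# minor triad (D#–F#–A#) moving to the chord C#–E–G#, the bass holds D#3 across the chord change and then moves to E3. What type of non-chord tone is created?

The harmony at that moment is C# minor triad (C#, E, G#); D#3 is not a chord tone.
It is held over (the same pitch as the preceding D#3) and left by step up to E3.
Held over from the previous chord and resolving up by step — a retardation.

D#3 is a retardation.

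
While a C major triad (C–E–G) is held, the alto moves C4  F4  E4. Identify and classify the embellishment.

F4 is an appoggiatura.

The harmony at that moment is C major triad (C, E, G); F4 is not a chord tone.
It is approached by leap up from C4 and left by step down to E4.
Leap in, step out — an appoggiatura.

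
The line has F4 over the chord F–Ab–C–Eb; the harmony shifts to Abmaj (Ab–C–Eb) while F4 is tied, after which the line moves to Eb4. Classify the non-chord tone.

F4 is a suspension.

The harmony at that moment is Ab major triad (Ab, C, Eb); F4 is not a chord tone.
It is held over (the same pitch as the preceding F4) and left by step down to Eb4.
Held over from the previous chord and resolving down by step — a suspension.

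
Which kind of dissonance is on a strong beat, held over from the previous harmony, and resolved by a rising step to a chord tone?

Approach: by preparation — the pitch is first a chord tone, then held (tied or repeated) while the harmony changes under it. Departure: up by step. Metric position: strong.
A prepared dissonance that resolves upward by step — a retardation. (The same figure resolving downward would be a suspension.)

Retardation.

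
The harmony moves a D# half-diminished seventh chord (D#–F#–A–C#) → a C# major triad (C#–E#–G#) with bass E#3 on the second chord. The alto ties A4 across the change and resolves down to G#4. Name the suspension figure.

4–3 suspension.

At the second chord the bass is E#3. The suspended A4 lies a fourth above the bass; after resolving down by step to G#4, the interval above the bass becomes a third.
Suspension figures are named by those two intervals: 4–3.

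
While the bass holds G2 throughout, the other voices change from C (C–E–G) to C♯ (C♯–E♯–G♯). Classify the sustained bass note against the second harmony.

Pedal tone (pedal point).

The harmony at that moment is C♯ major triad (C♯, E♯, G♯); G2 is not a chord tone.
It is held over (the same pitch as the preceding G2) and then sustained as the same pitch into the next harmony.
Sustained through a change of harmony — a pedal tone.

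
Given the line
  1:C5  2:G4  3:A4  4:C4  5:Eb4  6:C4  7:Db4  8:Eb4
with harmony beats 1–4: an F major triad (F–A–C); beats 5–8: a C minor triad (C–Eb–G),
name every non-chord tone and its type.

G4 (beat 2) — appoggiatura; Db4 (beat 7) — passing tone.

The harmony at that moment is F major triad (F, A, C); G4 is not a chord tone.
It is approached by leap down from C5 and left by step up to A4.
Leap in, step out — an appoggiatura.
The harmony at that moment is C minor triad (C, Eb, G); Db4 is not a chord tone.
It is approached by step up from C4 and left by step up to Eb4.
Step in, step out in the same direction — a passing tone.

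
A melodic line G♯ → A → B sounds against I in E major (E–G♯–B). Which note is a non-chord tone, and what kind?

The harmony at that moment is E major triad (E, G♯, B); A is not a chord tone.
It is approached by step up from G♯ and left by step up to B.
Step in, step out in the same direction — a passing tone.

A is a passing tone.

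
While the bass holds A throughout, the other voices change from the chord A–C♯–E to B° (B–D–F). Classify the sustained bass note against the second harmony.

The harmony at that moment is B diminished triad (B, D, F); A is not a chord tone.
It is held over (the same pitch as the preceding A) and then sustained as the same pitch into the next harmony.
Sustained through a change of harmony — a pedal tone.

Pedal tone (pedal point).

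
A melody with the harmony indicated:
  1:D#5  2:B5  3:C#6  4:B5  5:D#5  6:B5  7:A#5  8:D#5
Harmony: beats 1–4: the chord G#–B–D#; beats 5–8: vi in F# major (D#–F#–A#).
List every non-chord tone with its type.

C#6 (beat 3) — neighbor tone; B5 (beat 6) — appoggiatura.

The harmony at that moment is G# minor triad (G#, B, D#); C#6 is not a chord tone.
It is approached by step up from B5 and left by step down to B5.
Step away and step back to the same note — a neighbor tone (upper neighbor).
The harmony at that moment is D# minor triad (D#, F#, A#); B5 is not a chord tone.
It is approached by leap up from D#5 and left by step down to A#5.
Leap in, step out — an appoggiatura.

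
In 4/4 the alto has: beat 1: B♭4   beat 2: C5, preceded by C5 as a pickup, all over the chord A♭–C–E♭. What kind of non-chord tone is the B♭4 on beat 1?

The harmony at that moment is A♭ major triad (A♭, C, E♭); B♭4 is not a chord tone.
It is approached by step down from C5 and left by step up to C5.
Step away and step back to the same note — a neighbor tone (lower neighbor).

Lower neighbor tone.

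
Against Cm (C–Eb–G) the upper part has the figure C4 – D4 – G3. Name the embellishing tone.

The harmony at that moment is C minor triad (C, Eb, G); D4 is not a chord tone.
It is approached by step up from C4 and left by leap down to G3.
Step in, leap out — an escape tone.

D4 is an escape tone.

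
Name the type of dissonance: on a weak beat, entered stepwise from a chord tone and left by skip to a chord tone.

Approach: by step. Departure: by leap. Metric position: weak.
Step in, leap out, from a weak position — an escape tone (échappée). (It is the mirror image of the appoggiatura, which leaps in and steps out on a strong beat.)

Escape tone.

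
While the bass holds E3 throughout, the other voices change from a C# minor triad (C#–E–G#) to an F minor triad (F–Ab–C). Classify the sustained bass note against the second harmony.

The harmony at that moment is F minor triad (F, Ab, C); E3 is not a chord tone.
It is held over (the same pitch as the preceding E3) and then sustained as the same pitch into the next harmony.
Sustained through a change of harmony — a pedal tone.

Pedal tone (pedal point).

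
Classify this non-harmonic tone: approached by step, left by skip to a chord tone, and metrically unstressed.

Escape tone.

Approach: by step. Departure: by leap. Metric position: weak.
Step in, leap out, from a weak position — an escape tone (échappée). (It is the mirror image of the appoggiatura, which leaps in and steps out on a strong beat.)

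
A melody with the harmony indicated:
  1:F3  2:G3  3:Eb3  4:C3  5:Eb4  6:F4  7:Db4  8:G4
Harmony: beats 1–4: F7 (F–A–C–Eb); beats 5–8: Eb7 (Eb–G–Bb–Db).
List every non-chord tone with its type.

The harmony at that moment is F dominant seventh chord (F, A, C, Eb); G3 is not a chord tone.
It is approached by step up from F3 and left by leap down to Eb3.
Step in, leap out — an escape tone.
The harmony at that moment is Eb dominant seventh chord (Eb, G, Bb, Db); F4 is not a chord tone.
It is approached by step up from Eb4 and left by leap down to Db4.
Step in, leap out — an escape tone.

G3 (beat 2) — escape tone; F4 (beat 6) — escape tone.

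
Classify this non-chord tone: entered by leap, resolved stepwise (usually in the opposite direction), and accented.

Appoggiatura.

Approach: by leap. Departure: by step. Metric position: strong.
Leap in, step out, in a metrically strong position — an appoggiatura. (It is the mirror image of the escape tone, which steps in and leaps out from a weak position.)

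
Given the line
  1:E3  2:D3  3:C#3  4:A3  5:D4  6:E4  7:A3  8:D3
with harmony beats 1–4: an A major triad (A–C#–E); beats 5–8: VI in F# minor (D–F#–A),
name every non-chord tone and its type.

The harmony at that moment is A major triad (A, C#, E); D3 is not a chord tone.
It is approached by step down from E3 and left by step down to C#3.
Step in, step out in the same direction — a passing tone.
The harmony at that moment is D major triad (D, F#, A); E4 is not a chord tone.
It is approached by step up from D4 and left by leap down to A3.
Step in, leap out — an escape tone.

D3 (beat 2) — passing tone; E4 (beat 6) — escape tone.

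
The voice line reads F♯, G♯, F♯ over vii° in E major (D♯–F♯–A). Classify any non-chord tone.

G♯ is a neighbor tone.

The harmony at that moment is D♯ diminished triad (D♯, F♯, A); G♯ is not a chord tone.
It is approached by step up from F♯ and left by step down to F♯.
Step away and step back to the same note — a neighbor tone (upper neighbor).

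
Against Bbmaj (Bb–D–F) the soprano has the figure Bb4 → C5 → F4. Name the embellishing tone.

The harmony at that moment is Bb major triad (Bb, D, F); C5 is not a chord tone.
It is approached by step up from Bb4 and left by leap down to F4.
Step in, leap out — an escape tone.

C5 is an escape tone.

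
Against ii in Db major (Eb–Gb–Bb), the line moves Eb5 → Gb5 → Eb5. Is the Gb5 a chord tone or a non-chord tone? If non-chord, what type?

Chord tone (the third of Eb minor triad).

Eb minor triad contains Eb, Gb, Bb; Gb is the third, so it is a chord tone.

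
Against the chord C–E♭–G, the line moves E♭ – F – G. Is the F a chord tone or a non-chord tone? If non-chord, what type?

The harmony at that moment is C minor triad (C, E♭, G); F is not a chord tone.
It is approached by step up from E♭ and left by step up to G.
Step in, step out in the same direction — a passing tone.

Non-chord tone — a passing tone.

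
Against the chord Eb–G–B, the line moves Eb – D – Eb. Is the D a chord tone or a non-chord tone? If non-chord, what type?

Non-chord tone — a neighbor tone.

The harmony at that moment is Eb augmented triad (Eb, G, B); D is not a chord tone.
It is approached by step down from Eb and left by step up to Eb.
Step away and step back to the same note — a neighbor tone (lower neighbor).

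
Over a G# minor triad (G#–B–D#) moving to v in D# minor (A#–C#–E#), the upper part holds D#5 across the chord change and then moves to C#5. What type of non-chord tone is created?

D#5 is a suspension.

The harmony at that moment is A# minor triad (A#, C#, E#); D#5 is not a chord tone.
It is held over (the same pitch as the preceding D#5) and left by step down to C#5.
Held over from the previous chord and resolving down by step — a suspension.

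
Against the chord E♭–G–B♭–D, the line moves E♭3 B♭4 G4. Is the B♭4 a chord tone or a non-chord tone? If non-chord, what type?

Eb major seventh chord contains E♭, G, B♭, D; B♭ is the fifth, so it is a chord tone.

Chord tone (the fifth of Eb major seventh chord).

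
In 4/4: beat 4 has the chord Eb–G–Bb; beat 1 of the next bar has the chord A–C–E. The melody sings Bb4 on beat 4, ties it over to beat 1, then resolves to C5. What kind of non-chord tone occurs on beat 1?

The harmony at that moment is A minor triad (A, C, E); Bb4 is not a chord tone.
It is held over (the same pitch as the preceding Bb4) and left by step up to C5.
Held over from the previous chord and resolving up by step — a retardation.

Retardation.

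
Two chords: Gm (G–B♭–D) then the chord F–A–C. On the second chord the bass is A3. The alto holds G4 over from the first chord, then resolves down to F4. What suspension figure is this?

At the second chord the bass is A3. The suspended G4 lies a seventh above the bass; after resolving down by step to F4, the interval above the bass becomes a sixth.
Suspension figures are named by those two intervals: 7–6.

7–6 suspension.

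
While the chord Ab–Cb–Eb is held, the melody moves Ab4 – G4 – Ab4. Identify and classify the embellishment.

G4 is a neighbor tone.

The harmony at that moment is Ab minor triad (Ab, Cb, Eb); G4 is not a chord tone.
It is approached by step down from Ab4 and left by step up to Ab4.
Step away and step back to the same note — a neighbor tone (lower neighbor).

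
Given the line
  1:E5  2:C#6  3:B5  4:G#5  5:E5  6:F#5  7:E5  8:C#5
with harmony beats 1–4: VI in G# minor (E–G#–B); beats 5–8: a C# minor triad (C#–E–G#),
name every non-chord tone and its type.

The harmony at that moment is E major triad (E, G#, B); C#6 is not a chord tone.
It is approached by leap up from E5 and left by step down to B5.
Leap in, step out — an appoggiatura.
The harmony at that moment is C# minor triad (C#, E, G#); F#5 is not a chord tone.
It is approached by step up from E5 and left by step down to E5.
Step away and step back to the same note — a neighbor tone (upper neighbor).

C#6 (beat 2) — appoggiatura; F#5 (beat 6) — neighbor tone.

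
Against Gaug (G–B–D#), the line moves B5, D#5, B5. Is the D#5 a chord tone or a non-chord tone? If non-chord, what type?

G augmented triad contains G, B, D#; D# is the fifth, so it is a chord tone.

Chord tone (the fifth of G augmented triad).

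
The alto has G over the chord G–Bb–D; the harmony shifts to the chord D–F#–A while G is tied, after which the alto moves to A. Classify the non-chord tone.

G is a retardation.

The harmony at that moment is D major triad (D, F#, A); G is not a chord tone.
It is held over (the same pitch as the preceding G) and left by step up to A.
Held over from the previous chord and resolving up by step — a retardation.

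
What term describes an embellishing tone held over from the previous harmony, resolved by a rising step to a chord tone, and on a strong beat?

Retardation.

Approach: by preparation — the pitch is first a chord tone, then held (tied or repeated) while the harmony changes under it. Departure: up by step. Metric position: strong.
A prepared dissonance that resolves upward by step — a retardation. (The same figure resolving downward would be a suspension.)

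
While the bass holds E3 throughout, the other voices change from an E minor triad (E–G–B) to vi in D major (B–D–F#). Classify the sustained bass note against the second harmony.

Pedal tone (pedal point).

The harmony at that moment is B minor triad (B, D, F#); E3 is not a chord tone.
It is held over (the same pitch as the preceding E3) and then sustained as the same pitch into the next harmony.
Sustained through a change of harmony — a pedal tone.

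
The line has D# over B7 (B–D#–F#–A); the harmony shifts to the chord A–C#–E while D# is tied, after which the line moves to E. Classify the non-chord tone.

The harmony at that moment is A major triad (A, C#, E); D# is not a chord tone.
It is held over (the same pitch as the preceding D#) and left by step up to E.
Held over from the previous chord and resolving up by step — a retardation.

D# is a retardation.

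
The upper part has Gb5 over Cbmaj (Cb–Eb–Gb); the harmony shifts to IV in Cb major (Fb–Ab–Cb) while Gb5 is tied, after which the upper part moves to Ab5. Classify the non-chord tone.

Gb5 is a retardation.

The harmony at that moment is Fb major triad (Fb, Ab, Cb); Gb5 is not a chord tone.
It is held over (the same pitch as the preceding Gb5) and left by step up to Ab5.
Held over from the previous chord and resolving up by step — a retardation.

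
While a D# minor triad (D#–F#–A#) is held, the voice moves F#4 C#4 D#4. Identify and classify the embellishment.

The harmony at that moment is D# minor triad (D#, F#, A#); C#4 is not a chord tone.
It is approached by leap down from F#4 and left by step up to D#4.
Leap in, step out — an appoggiatura.

C#4 is an appoggiatura.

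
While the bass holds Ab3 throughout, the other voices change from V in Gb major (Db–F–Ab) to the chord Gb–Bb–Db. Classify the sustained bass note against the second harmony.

The harmony at that moment is Gb major triad (Gb, Bb, Db); Ab3 is not a chord tone.
It is held over (the same pitch as the preceding Ab3) and then sustained as the same pitch into the next harmony.
Sustained through a change of harmony — a pedal tone.

Pedal tone (pedal point).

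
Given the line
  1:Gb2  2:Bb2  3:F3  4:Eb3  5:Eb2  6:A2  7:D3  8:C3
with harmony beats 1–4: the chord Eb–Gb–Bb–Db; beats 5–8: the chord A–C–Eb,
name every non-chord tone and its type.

The harmony at that moment is Eb minor seventh chord (Eb, Gb, Bb, Db); F3 is not a chord tone.
It is approached by leap up from Bb2 and left by step down to Eb3.
Leap in, step out — an appoggiatura.
The harmony at that moment is A diminished triad (A, C, Eb); D3 is not a chord tone.
It is approached by leap up from A2 and left by step down to C3.
Leap in, step out — an appoggiatura.

F3 (beat 3) — appoggiatura; D3 (beat 7) — appoggiatura.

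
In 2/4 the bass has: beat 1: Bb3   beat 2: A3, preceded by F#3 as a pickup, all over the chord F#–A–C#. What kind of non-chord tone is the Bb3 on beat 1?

The harmony at that moment is F# minor triad (F#, A, C#); Bb3 is not a chord tone.
It is approached by leap up from F#3 and left by step down to A3.
Leap in, step out, metrically accented — an appoggiatura.

Appoggiatura.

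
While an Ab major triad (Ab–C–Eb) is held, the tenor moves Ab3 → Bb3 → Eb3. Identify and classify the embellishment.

The harmony at that moment is Ab major triad (Ab, C, Eb); Bb3 is not a chord tone.
It is approached by step up from Ab3 and left by leap down to Eb3.
Step in, leap out — an escape tone.

Bb3 is an escape tone.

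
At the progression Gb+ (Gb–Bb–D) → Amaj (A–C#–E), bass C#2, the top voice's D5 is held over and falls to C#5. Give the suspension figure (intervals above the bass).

9–8 suspension.

At the second chord the bass is C#2. The suspended D5 lies a ninth above the bass; after resolving down by step to C#5, the interval above the bass becomes an octave.
Suspension figures are named by those two intervals: 9–8.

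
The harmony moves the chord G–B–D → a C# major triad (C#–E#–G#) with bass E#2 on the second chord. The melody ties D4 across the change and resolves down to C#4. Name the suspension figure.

At the second chord the bass is E#2. The suspended D4 lies a seventh above the bass; after resolving down by step to C#4, the interval above the bass becomes a sixth.
Suspension figures are named by those two intervals: 7–6.

7–6 suspension.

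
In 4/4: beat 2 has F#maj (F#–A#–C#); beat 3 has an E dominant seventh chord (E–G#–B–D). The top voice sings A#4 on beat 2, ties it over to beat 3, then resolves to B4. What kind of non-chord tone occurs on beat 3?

Retardation.

The harmony at that moment is E dominant seventh chord (E, G#, B, D); A#4 is not a chord tone.
It is held over (the same pitch as the preceding A#4) and left by step up to B4.
Held over from the previous chord and resolving up by step — a retardation.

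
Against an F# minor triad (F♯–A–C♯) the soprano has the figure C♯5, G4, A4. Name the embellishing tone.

The harmony at that moment is F♯ minor triad (F♯, A, C♯); G4 is not a chord tone.
It is approached by leap down from C♯5 and left by step up to A4.
Leap in, step out — an appoggiatura.

G4 is an appoggiatura.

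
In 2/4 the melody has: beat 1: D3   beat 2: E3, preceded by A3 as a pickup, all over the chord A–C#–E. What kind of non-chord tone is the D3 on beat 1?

The harmony at that moment is A major triad (A, C#, E); D3 is not a chord tone.
It is approached by leap down from A3 and left by step up to E3.
Leap in, step out, metrically accented — an appoggiatura.

Appoggiatura.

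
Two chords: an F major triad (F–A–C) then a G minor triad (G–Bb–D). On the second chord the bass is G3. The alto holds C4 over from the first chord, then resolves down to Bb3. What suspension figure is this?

At the second chord the bass is G3. The suspended C4 lies a fourth above the bass; after resolving down by step to Bb3, the interval above the bass becomes a third.
Suspension figures are named by those two intervals: 4–3.

4–3 suspension.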